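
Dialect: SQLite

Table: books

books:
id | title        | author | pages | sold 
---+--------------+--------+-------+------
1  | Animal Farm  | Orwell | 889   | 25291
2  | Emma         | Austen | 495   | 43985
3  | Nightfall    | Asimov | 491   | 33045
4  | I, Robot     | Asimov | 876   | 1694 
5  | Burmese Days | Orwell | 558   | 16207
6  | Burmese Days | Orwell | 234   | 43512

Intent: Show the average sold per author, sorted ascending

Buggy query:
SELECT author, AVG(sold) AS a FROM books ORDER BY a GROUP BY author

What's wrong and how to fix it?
Bug: ORDER BY appears before GROUP BY; SQL clause order requires GROUP BY first

Fix: Move ORDER BY to the end, after GROUP BY

Corrected query:
SELECT author, AVG(sold) AS a FROM books GROUP BY author ORDER BY a

Result:
author | a           
-------+-------------
Asimov | 17369.5     
Orwell | 28336.666667
Austen | 43985       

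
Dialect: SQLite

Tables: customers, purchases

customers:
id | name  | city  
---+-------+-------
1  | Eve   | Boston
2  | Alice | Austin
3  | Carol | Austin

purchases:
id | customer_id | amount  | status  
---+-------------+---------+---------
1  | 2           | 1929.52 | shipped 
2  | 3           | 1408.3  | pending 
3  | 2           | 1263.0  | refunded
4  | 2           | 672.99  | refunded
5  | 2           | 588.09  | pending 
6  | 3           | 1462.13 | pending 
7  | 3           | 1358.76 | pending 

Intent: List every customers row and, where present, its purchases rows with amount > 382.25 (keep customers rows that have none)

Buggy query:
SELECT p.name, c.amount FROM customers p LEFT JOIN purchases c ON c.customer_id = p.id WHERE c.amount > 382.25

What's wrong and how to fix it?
Bug: Filtering c.amount in WHERE discards the NULL rows produced by LEFT JOIN, turning it into an inner join

Fix: Move the right-table condition into the ON clause so unmatched parents are kept

Corrected query:
SELECT p.name, c.amount FROM customers p LEFT JOIN purchases c ON c.customer_id = p.id AND c.amount > 382.25

Result:
name  | amount 
------+--------
Eve   | NULL   
Alice | 588.09 
Alice | 672.99 
Alice | 1263   
Alice | 1929.52
Carol | 1358.76
Carol | 1408.3 
Carol | 1462.13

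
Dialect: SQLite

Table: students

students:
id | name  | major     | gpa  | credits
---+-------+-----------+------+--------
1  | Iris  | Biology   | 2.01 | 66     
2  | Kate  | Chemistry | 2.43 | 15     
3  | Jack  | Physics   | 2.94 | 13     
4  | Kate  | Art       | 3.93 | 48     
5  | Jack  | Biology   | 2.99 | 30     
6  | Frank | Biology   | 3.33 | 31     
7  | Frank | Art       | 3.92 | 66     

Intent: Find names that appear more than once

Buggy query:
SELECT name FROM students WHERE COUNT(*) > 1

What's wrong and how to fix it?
Bug: WHERE can't reference COUNT(*); aggregates are computed after WHERE

Fix: Group first, then use HAVING for the count condition

Corrected query:
SELECT name FROM students GROUP BY name HAVING COUNT(*) > 1

Result:
name 
-----
Frank
Jack 
Kate 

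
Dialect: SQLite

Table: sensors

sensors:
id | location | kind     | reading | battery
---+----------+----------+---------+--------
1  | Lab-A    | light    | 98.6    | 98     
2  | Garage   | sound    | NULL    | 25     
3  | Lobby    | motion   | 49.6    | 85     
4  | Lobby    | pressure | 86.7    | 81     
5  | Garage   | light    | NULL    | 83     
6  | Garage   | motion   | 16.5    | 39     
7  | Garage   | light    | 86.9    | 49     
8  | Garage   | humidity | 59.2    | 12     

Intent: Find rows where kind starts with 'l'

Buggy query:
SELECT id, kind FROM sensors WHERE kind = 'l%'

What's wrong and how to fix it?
Bug: Wildcards only work with LIKE; '=' treats '%' as a literal character

Fix: Replace '=' with LIKE so 'l%' is treated as a pattern

Corrected query:
SELECT id, kind FROM sensors WHERE kind LIKE 'l%'

Result:
id | kind 
---+------
1  | light
5  | light
7  | light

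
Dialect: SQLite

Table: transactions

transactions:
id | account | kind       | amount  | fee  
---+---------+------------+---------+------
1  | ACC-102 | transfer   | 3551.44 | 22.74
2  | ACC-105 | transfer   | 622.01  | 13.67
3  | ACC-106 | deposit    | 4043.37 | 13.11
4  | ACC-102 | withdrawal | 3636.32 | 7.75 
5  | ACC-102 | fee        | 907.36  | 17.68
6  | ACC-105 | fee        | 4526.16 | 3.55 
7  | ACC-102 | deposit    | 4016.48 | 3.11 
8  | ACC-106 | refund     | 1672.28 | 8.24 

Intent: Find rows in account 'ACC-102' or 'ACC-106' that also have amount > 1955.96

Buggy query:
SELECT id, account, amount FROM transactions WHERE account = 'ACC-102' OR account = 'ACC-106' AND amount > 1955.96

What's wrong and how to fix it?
Bug: Without parentheses, AND is evaluated before OR, so the amount filter only applies to the 'ACC-106' branch

Fix: Add parentheses around the OR so the AND applies to both alternatives

Corrected query:
SELECT id, account, amount FROM transactions WHERE (account = 'ACC-102' OR account = 'ACC-106') AND amount > 1955.96

Result:
id | account | amount 
---+---------+--------
1  | ACC-102 | 3551.44
3  | ACC-106 | 4043.37
4  | ACC-102 | 3636.32
7  | ACC-102 | 4016.48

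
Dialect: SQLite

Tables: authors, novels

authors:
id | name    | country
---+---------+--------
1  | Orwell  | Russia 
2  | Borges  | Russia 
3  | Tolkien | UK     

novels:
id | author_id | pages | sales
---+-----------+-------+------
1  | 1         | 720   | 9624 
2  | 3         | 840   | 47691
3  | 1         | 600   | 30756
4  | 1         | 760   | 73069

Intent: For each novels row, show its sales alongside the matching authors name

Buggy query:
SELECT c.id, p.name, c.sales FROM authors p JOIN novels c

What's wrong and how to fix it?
Bug: Missing join condition: each novels row is matched to all authors rows instead of just its own

Fix: Specify the join condition linking the foreign key to the parent id

Corrected query:
SELECT c.id, p.name, c.sales FROM authors p JOIN novels c ON c.author_id = p.id

Result:
id | name    | sales
---+---------+------
1  | Orwell  | 9624 
2  | Tolkien | 47691
3  | Orwell  | 30756
4  | Orwell  | 73069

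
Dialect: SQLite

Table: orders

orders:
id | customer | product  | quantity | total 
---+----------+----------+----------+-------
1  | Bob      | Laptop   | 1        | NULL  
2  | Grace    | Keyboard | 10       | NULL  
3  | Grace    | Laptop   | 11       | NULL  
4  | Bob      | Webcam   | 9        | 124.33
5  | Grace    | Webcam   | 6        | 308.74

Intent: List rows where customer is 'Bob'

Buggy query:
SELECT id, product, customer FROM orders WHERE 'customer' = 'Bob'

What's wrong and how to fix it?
Bug: 'customer' in single quotes is a string literal, not the column; the comparison is literal-vs-literal and never true

Fix: Remove the quotes around the column name (or use double quotes for an identifier)

Corrected query:
SELECT id, product, customer FROM orders WHERE customer = 'Bob'

Result:
id | product | customer
---+---------+---------
1  | Laptop  | Bob     
4  | Webcam  | Bob     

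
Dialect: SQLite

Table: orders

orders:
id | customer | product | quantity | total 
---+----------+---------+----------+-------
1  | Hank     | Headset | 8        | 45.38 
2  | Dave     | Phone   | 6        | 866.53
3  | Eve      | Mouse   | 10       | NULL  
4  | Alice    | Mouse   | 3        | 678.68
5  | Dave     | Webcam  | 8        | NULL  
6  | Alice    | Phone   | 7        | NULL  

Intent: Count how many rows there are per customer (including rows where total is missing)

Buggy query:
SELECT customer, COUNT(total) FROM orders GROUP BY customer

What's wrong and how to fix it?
Bug: COUNT(total) skips NULLs, so groups with missing total are undercounted

Fix: Replace COUNT(total) with COUNT(*)

Corrected query:
SELECT customer, COUNT(*) FROM orders GROUP BY customer

Result:
customer | COUNT(*)
---------+---------
Alice    | 2       
Dave     | 2       
Eve      | 1       
Hank     | 1       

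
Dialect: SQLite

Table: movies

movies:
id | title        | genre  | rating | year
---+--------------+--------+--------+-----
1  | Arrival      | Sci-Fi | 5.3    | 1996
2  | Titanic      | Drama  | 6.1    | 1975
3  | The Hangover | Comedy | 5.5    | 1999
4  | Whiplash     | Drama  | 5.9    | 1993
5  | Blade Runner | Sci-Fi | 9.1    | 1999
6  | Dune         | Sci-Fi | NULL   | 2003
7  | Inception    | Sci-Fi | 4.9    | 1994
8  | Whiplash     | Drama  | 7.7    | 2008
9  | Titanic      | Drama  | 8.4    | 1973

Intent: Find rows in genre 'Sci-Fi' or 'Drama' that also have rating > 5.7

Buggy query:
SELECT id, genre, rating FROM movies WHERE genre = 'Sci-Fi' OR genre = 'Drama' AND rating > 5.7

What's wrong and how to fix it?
Bug: AND binds tighter than OR, so this parses as genre = 'Sci-Fi' OR (genre = 'Drama' AND rating > 5.7)

Fix: Group the OR with parentheses (or use IN), then AND the threshold

Corrected query:
SELECT id, genre, rating FROM movies WHERE (genre = 'Sci-Fi' OR genre = 'Drama') AND rating > 5.7

Result:
id | genre  | rating
---+--------+-------
2  | Drama  | 6.1   
4  | Drama  | 5.9   
5  | Sci-Fi | 9.1   
8  | Drama  | 7.7   
9  | Drama  | 8.4   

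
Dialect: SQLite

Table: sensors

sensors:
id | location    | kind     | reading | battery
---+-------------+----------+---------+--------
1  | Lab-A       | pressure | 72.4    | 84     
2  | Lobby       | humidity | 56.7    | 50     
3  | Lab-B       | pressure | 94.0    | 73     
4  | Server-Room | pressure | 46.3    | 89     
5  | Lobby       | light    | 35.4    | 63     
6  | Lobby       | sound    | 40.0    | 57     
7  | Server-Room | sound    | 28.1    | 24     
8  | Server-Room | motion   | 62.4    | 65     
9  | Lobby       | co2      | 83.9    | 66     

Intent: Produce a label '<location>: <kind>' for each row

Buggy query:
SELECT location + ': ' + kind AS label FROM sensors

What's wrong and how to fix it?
Bug: '+' is numeric addition; on text columns SQLite converts them to 0 instead of concatenating

Fix: Use the || operator for string concatenation

Corrected query:
SELECT location || ': ' || kind AS label FROM sensors

Result:
label                
---------------------
Lab-A: pressure      
Lobby: humidity      
Lab-B: pressure      
Server-Room: pressure
Lobby: light         
Lobby: sound         
Server-Room: sound   
Server-Room: motion  
Lobby: co2           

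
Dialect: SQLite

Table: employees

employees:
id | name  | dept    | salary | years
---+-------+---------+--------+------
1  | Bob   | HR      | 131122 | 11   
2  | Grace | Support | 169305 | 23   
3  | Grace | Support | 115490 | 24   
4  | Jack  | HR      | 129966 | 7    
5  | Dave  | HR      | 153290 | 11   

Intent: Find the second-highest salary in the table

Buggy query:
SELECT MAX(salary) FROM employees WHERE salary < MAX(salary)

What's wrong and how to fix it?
Bug: The inner MAX is an aggregate inside WHERE, which is not allowed

Fix: Put the inner MAX in a scalar subquery

Corrected query:
SELECT MAX(salary) FROM employees WHERE salary < (SELECT MAX(salary) FROM employees)

Result:
MAX(salary)
-----------
153290     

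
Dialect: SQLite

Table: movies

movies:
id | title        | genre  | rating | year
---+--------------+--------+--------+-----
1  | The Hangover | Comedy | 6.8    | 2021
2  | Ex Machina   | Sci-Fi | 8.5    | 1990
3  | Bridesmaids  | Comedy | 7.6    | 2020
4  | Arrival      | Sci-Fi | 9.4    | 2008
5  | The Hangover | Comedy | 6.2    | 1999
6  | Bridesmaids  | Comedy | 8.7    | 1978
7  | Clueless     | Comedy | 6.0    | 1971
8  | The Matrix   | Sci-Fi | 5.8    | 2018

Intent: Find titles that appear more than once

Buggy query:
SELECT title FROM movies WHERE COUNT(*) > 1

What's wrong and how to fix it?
Bug: WHERE can't reference COUNT(*); aggregates are computed after WHERE

Fix: GROUP BY title, then filter groups with HAVING COUNT(*) > 1

Corrected query:
SELECT title FROM movies GROUP BY title HAVING COUNT(*) > 1

Result:
title       
------------
Bridesmaids 
The Hangover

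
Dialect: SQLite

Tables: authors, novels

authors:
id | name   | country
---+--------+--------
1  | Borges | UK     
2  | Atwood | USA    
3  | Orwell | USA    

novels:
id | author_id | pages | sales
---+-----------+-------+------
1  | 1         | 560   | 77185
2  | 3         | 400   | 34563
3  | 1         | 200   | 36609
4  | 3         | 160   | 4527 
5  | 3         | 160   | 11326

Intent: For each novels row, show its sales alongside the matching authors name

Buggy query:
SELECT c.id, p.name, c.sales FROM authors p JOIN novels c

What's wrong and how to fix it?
Bug: Missing join condition: each novels row is matched to all authors rows instead of just its own

Fix: Add ON c.author_id = p.id to the JOIN

Corrected query:
SELECT c.id, p.name, c.sales FROM authors p JOIN novels c ON c.author_id = p.id

Result:
id | name   | sales
---+--------+------
1  | Borges | 77185
2  | Orwell | 34563
3  | Borges | 36609
4  | Orwell | 4527 
5  | Orwell | 11326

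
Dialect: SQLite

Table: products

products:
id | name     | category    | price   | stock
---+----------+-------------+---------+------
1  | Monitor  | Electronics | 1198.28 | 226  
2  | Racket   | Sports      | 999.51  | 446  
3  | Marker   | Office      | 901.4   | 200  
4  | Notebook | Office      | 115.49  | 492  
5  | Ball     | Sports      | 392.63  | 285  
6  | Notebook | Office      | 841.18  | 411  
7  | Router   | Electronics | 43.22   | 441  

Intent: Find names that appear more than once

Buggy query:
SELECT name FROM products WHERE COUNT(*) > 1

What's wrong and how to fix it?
Bug: COUNT(*) is an aggregate and cannot be used in WHERE

Fix: Group first, then use HAVING for the count condition

Corrected query:
SELECT name FROM products GROUP BY name HAVING COUNT(*) > 1

Result:
name    
--------
Notebook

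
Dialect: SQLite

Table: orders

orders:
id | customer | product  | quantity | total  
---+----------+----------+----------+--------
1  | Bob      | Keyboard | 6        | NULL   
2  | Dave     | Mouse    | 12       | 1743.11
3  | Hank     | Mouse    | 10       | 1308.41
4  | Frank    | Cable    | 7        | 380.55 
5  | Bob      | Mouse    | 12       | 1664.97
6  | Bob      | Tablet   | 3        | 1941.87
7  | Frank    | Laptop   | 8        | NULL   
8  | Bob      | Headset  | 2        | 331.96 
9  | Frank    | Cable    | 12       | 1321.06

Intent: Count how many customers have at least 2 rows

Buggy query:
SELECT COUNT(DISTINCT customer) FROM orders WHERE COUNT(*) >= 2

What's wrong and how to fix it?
Bug: WHERE filters individual rows, not groups, so a group-level COUNT is invalid there

Fix: Group first with HAVING COUNT(*) >= 2, then COUNT the resulting groups

Corrected query:
SELECT COUNT(*) FROM (SELECT customer FROM orders GROUP BY customer HAVING COUNT(*) >= 2)

Result:
COUNT(*)
--------
2       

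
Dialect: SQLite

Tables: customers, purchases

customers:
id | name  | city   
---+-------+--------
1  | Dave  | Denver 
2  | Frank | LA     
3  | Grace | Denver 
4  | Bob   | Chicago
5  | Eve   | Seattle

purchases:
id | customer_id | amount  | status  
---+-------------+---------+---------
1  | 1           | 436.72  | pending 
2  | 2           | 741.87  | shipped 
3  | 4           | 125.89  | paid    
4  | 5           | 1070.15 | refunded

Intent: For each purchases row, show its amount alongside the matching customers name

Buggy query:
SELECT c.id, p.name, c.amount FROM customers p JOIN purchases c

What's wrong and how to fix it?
Bug: JOIN with no ON clause produces a cartesian product; every purchases row pairs with every customers row

Fix: Add ON c.customer_id = p.id to the JOIN

Corrected query:
SELECT c.id, p.name, c.amount FROM customers p JOIN purchases c ON c.customer_id = p.id

Result:
id | name  | amount 
---+-------+--------
1  | Dave  | 436.72 
2  | Frank | 741.87 
3  | Bob   | 125.89 
4  | Eve   | 1070.15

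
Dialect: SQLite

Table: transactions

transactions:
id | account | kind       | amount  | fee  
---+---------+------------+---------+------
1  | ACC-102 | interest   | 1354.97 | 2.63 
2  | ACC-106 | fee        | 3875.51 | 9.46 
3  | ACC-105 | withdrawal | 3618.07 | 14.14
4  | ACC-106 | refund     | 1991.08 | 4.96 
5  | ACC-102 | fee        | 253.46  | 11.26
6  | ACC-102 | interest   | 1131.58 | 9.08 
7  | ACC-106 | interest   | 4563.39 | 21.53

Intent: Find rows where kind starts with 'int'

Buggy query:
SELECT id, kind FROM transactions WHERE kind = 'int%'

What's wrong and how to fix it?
Bug: '=' compares the literal string including the % character; pattern matching needs LIKE

Fix: Use LIKE for wildcard pattern matching

Corrected query:
SELECT id, kind FROM transactions WHERE kind LIKE 'int%'

Result:
id | kind    
---+---------
1  | interest
6  | interest
7  | interest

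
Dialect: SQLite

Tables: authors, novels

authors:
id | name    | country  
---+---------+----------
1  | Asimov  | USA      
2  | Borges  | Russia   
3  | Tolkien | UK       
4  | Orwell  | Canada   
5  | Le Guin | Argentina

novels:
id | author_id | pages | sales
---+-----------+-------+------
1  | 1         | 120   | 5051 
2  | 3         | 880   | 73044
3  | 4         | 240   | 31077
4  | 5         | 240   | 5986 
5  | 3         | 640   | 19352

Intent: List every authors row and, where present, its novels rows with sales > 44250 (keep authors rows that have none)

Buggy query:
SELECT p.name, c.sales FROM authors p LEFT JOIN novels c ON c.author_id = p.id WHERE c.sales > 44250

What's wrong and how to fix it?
Bug: A WHERE condition on the right-hand table after LEFT JOIN drops unmatched parents

Fix: Move the right-table condition into the ON clause so unmatched parents are kept

Corrected query:
SELECT p.name, c.sales FROM authors p LEFT JOIN novels c ON c.author_id = p.id AND c.sales > 44250

Result:
name    | sales
--------+------
Asimov  | NULL 
Borges  | NULL 
Tolkien | 73044
Orwell  | NULL 
Le Guin | NULL 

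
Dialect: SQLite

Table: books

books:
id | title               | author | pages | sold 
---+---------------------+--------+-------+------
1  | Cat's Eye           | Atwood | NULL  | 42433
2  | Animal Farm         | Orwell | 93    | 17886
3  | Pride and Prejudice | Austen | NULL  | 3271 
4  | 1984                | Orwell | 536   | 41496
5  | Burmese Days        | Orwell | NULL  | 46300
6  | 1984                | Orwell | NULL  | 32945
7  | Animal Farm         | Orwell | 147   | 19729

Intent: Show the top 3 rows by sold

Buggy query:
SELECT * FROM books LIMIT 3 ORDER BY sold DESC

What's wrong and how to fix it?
Bug: ORDER BY cannot follow LIMIT; LIMIT is the final clause

Fix: Swap the clauses: ORDER BY first, then LIMIT

Corrected query:
SELECT * FROM books ORDER BY sold DESC LIMIT 3

Result:
id | title        | author | pages | sold 
---+--------------+--------+-------+------
5  | Burmese Days | Orwell | NULL  | 46300
1  | Cat's Eye    | Atwood | NULL  | 42433
4  | 1984         | Orwell | 536   | 41496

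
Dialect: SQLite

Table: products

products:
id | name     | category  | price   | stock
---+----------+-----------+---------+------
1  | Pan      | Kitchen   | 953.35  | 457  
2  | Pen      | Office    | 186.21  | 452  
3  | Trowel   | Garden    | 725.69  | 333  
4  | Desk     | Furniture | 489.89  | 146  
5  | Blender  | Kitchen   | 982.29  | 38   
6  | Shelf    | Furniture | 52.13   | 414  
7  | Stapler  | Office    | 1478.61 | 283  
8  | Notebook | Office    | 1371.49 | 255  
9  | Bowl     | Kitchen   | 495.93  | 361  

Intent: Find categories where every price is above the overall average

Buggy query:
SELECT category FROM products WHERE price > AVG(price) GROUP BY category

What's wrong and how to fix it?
Bug: WHERE evaluates per row before aggregation, so AVG() is unavailable

Fix: Use a subquery for AVG and a HAVING MIN(...) filter so the condition holds for every row in the group

Corrected query:
SELECT category FROM products GROUP BY category HAVING MIN(price) > (SELECT AVG(price) FROM products)

Result:
(no rows)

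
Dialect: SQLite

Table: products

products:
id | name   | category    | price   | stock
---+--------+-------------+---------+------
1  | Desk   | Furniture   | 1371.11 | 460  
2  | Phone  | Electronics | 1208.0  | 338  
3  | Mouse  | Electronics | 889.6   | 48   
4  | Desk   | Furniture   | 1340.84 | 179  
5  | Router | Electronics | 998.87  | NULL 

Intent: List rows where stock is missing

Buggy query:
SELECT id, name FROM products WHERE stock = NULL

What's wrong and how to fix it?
Bug: '= NULL' is always unknown in SQL three-valued logic, so no rows match

Fix: Replace '= NULL' with 'IS NULL'

Corrected query:
SELECT id, name FROM products WHERE stock IS NULL

Result:
id | name  
---+-------
5  | Router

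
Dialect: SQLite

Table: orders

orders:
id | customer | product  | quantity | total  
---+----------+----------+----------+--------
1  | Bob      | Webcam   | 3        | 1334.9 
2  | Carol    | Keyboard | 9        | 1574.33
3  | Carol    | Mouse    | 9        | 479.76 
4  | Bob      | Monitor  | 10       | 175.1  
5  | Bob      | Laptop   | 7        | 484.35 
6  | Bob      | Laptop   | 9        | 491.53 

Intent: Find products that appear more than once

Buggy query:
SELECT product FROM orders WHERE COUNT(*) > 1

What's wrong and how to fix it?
Bug: COUNT(*) is an aggregate and cannot be used in WHERE

Fix: GROUP BY product, then filter groups with HAVING COUNT(*) > 1

Corrected query:
SELECT product FROM orders GROUP BY product HAVING COUNT(*) > 1

Result:
product
-------
Laptop 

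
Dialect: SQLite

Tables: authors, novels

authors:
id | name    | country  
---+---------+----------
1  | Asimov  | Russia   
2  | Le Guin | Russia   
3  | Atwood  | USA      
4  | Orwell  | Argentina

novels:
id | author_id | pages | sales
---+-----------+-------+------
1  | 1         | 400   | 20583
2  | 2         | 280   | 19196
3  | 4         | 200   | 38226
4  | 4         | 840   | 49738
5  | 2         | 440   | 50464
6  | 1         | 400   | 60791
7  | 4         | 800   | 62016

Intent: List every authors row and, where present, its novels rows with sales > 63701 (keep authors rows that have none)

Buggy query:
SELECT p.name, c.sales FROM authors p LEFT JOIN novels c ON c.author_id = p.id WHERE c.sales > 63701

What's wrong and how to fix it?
Bug: A WHERE condition on the right-hand table after LEFT JOIN drops unmatched parents

Fix: Put 'c.sales > 63701' in the JOIN's ON clause instead of WHERE

Corrected query:
SELECT p.name, c.sales FROM authors p LEFT JOIN novels c ON c.author_id = p.id AND c.sales > 63701

Result:
name    | sales
--------+------
Asimov  | NULL 
Le Guin | NULL 
Atwood  | NULL 
Orwell  | NULL 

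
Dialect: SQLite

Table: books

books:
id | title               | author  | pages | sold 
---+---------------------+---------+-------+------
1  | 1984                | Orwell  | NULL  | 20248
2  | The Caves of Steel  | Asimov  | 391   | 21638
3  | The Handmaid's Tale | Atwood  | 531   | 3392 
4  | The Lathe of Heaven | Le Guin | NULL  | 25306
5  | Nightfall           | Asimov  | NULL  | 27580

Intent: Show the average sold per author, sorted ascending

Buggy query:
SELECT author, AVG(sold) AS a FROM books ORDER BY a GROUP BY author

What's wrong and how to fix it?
Bug: ORDER BY appears before GROUP BY; SQL clause order requires GROUP BY first

Fix: Move ORDER BY to the end, after GROUP BY

Corrected query:
SELECT author, AVG(sold) AS a FROM books GROUP BY author ORDER BY a

Result:
author  | a    
--------+------
Atwood  | 3392 
Orwell  | 20248
Asimov  | 24609
Le Guin | 25306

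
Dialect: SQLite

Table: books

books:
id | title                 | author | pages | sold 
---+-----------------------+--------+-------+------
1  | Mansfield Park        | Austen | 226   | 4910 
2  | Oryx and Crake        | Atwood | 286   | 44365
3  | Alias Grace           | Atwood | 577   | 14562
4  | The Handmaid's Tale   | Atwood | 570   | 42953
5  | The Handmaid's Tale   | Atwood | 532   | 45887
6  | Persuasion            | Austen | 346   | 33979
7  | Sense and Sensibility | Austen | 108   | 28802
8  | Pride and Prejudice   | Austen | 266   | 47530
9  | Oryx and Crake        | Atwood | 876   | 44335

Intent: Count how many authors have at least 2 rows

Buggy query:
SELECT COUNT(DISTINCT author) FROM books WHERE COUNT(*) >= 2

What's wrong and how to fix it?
Bug: COUNT(*) cannot appear in WHERE; the per-group count doesn't exist yet

Fix: Group first with HAVING COUNT(*) >= 2, then COUNT the resulting groups

Corrected query:
SELECT COUNT(*) FROM (SELECT author FROM books GROUP BY author HAVING COUNT(*) >= 2)

Result:
COUNT(*)
--------
2       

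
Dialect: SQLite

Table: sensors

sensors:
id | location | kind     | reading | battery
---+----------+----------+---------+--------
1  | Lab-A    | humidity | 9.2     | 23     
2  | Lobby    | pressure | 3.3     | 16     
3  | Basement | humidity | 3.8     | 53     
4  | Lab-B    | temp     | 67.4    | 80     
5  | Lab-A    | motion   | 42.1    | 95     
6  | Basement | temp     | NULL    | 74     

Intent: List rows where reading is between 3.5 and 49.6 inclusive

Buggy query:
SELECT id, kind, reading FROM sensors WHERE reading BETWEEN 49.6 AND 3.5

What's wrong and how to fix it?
Bug: The bounds are reversed; BETWEEN a AND b requires a <= b to match anything

Fix: Swap the bounds so the smaller value comes first

Corrected query:
SELECT id, kind, reading FROM sensors WHERE reading BETWEEN 3.5 AND 49.6

Result:
id | kind     | reading
---+----------+--------
1  | humidity | 9.2    
3  | humidity | 3.8    
5  | motion   | 42.1   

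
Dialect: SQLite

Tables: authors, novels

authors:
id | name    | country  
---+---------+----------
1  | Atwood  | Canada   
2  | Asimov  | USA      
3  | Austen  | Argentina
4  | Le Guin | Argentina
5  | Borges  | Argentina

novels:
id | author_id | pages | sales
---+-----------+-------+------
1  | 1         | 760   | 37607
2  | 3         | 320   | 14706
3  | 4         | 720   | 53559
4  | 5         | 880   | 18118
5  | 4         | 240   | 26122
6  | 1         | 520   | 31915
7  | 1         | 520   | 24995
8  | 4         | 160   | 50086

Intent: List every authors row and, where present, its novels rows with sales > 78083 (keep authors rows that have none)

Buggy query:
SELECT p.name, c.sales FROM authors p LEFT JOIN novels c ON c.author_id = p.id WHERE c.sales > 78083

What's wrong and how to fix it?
Bug: Filtering c.sales in WHERE discards the NULL rows produced by LEFT JOIN, turning it into an inner join

Fix: Move the right-table condition into the ON clause so unmatched parents are kept

Corrected query:
SELECT p.name, c.sales FROM authors p LEFT JOIN novels c ON c.author_id = p.id AND c.sales > 78083

Result:
name    | sales
--------+------
Atwood  | NULL 
Asimov  | NULL 
Austen  | NULL 
Le Guin | NULL 
Borges  | NULL 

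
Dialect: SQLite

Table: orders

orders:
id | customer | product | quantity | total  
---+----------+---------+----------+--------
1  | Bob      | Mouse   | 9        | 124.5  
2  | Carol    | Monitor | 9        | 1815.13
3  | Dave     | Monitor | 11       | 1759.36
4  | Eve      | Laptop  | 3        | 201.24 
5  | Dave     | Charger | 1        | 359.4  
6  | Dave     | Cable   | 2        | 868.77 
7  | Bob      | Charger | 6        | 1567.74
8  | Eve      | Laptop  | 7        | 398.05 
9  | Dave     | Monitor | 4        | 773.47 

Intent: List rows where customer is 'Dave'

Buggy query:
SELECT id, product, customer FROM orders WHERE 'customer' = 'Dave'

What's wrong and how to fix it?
Bug: Single quotes denote string literals in SQL; the column name is being compared as a constant string

Fix: Reference the column as customer without single quotes

Corrected query:
SELECT id, product, customer FROM orders WHERE customer = 'Dave'

Result:
id | product | customer
---+---------+---------
3  | Monitor | Dave    
5  | Charger | Dave    
6  | Cable   | Dave    
9  | Monitor | Dave    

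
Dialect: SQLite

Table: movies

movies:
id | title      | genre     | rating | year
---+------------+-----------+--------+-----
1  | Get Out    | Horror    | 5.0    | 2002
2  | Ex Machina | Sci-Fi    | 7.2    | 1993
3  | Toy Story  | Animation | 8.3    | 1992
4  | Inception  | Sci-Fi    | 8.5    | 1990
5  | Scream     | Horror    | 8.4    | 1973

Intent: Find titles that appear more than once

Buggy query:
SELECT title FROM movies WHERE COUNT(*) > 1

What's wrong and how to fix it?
Bug: WHERE can't reference COUNT(*); aggregates are computed after WHERE

Fix: Group first, then use HAVING for the count condition

Corrected query:
SELECT title FROM movies GROUP BY title HAVING COUNT(*) > 1

Result:
(no rows)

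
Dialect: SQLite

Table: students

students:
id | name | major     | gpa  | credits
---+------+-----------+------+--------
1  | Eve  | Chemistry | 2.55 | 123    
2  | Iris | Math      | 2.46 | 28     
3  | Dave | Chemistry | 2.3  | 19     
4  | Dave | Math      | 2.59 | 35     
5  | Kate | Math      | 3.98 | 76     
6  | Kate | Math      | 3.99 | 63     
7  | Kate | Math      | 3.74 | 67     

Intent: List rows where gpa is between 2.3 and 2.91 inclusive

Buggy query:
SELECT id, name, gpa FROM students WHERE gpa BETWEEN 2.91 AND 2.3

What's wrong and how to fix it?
Bug: The bounds are reversed; BETWEEN a AND b requires a <= b to match anything

Fix: Swap the bounds so the smaller value comes first

Corrected query:
SELECT id, name, gpa FROM students WHERE gpa BETWEEN 2.3 AND 2.91

Result:
id | name | gpa 
---+------+-----
1  | Eve  | 2.55
2  | Iris | 2.46
3  | Dave | 2.3 
4  | Dave | 2.59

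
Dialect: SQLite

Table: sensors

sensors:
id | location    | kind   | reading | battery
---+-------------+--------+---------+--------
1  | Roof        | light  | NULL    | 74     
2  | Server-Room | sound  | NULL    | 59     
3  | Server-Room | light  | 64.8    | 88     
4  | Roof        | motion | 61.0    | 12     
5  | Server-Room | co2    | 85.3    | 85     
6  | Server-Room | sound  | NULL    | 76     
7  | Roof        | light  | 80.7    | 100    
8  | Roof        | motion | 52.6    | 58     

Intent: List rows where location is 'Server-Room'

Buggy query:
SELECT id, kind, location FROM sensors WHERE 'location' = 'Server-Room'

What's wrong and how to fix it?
Bug: 'location' in single quotes is a string literal, not the column; the comparison is literal-vs-literal and never true

Fix: Reference the column as location without single quotes

Corrected query:
SELECT id, kind, location FROM sensors WHERE location = 'Server-Room'

Result:
id | kind  | location   
---+-------+------------
2  | sound | Server-Room
3  | light | Server-Room
5  | co2   | Server-Room
6  | sound | Server-Room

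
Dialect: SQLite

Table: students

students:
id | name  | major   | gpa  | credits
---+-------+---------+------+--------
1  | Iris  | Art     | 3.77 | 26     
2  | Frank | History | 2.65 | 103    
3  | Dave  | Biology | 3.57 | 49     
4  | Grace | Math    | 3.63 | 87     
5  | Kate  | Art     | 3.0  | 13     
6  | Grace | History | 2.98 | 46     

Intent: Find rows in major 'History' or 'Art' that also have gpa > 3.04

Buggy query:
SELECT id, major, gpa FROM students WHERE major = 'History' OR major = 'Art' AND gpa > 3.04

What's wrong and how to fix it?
Bug: Without parentheses, AND is evaluated before OR, so the gpa filter only applies to the 'Art' branch

Fix: Group the OR with parentheses (or use IN), then AND the threshold

Corrected query:
SELECT id, major, gpa FROM students WHERE (major = 'History' OR major = 'Art') AND gpa > 3.04

Result:
id | major | gpa 
---+-------+-----
1  | Art   | 3.77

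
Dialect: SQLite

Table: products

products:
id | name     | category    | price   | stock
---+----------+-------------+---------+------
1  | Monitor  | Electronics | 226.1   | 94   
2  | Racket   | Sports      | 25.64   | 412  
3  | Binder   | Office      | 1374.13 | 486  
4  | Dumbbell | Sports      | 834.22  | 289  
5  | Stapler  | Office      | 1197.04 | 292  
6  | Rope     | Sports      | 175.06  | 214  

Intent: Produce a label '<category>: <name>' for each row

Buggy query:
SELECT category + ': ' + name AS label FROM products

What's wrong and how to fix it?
Bug: SQLite uses || for string concatenation; + coerces text to numbers (yielding 0)

Fix: Replace + with || to concatenate text

Corrected query:
SELECT category || ': ' || name AS label FROM products

Result:
label               
--------------------
Electronics: Monitor
Sports: Racket      
Office: Binder      
Sports: Dumbbell    
Office: Stapler     
Sports: Rope        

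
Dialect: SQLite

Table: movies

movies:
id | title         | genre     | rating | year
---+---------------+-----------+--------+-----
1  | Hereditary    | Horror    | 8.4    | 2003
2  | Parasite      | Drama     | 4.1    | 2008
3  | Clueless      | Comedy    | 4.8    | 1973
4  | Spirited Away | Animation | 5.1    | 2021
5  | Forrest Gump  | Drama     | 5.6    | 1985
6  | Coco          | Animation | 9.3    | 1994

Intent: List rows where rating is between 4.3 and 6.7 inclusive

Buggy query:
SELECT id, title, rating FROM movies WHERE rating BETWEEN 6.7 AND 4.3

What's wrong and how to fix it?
Bug: The bounds are reversed; BETWEEN a AND b requires a <= b to match anything

Fix: Write BETWEEN 4.3 AND 6.7

Corrected query:
SELECT id, title, rating FROM movies WHERE rating BETWEEN 4.3 AND 6.7

Result:
id | title         | rating
---+---------------+-------
3  | Clueless      | 4.8   
4  | Spirited Away | 5.1   
5  | Forrest Gump  | 5.6   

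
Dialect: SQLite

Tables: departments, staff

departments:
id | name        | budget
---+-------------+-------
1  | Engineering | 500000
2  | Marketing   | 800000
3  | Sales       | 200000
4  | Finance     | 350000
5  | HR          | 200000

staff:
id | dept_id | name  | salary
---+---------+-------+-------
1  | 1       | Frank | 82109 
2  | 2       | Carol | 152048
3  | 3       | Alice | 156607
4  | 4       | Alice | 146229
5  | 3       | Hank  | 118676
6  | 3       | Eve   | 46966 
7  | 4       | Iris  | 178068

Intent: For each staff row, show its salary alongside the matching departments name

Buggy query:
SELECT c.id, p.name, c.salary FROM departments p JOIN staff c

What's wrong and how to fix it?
Bug: JOIN with no ON clause produces a cartesian product; every staff row pairs with every departments row

Fix: Add ON c.dept_id = p.id to the JOIN

Corrected query:
SELECT c.id, p.name, c.salary FROM departments p JOIN staff c ON c.dept_id = p.id

Result:
id | name        | salary
---+-------------+-------
1  | Engineering | 82109 
2  | Marketing   | 152048
3  | Sales       | 156607
4  | Finance     | 146229
5  | Sales       | 118676
6  | Sales       | 46966 
7  | Finance     | 178068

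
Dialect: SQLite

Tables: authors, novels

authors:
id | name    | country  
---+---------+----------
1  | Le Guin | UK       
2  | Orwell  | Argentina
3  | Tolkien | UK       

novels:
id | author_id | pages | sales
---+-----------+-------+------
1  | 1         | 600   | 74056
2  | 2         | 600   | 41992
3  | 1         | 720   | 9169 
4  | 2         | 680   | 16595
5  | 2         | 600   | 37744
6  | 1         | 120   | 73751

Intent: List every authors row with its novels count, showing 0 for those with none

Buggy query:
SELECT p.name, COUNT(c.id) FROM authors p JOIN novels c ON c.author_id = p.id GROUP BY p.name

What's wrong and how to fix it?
Bug: An inner join excludes parents with zero children

Fix: Use LEFT JOIN so parents without children still appear (COUNT(c.id) gives 0)

Corrected query:
SELECT p.name, COUNT(c.id) FROM authors p LEFT JOIN novels c ON c.author_id = p.id GROUP BY p.name

Result:
name    | COUNT(c.id)
--------+------------
Le Guin | 3          
Orwell  | 3          
Tolkien | 0          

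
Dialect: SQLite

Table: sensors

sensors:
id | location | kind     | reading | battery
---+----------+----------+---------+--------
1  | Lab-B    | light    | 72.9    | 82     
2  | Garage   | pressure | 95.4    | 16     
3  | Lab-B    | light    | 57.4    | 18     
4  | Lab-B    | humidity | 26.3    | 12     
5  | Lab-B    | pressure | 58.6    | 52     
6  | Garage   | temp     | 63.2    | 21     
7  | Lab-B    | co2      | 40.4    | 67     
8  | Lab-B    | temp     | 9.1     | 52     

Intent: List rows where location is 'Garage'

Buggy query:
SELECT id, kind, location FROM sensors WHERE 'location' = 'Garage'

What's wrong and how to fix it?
Bug: 'location' in single quotes is a string literal, not the column; the comparison is literal-vs-literal and never true

Fix: Reference the column as location without single quotes

Corrected query:
SELECT id, kind, location FROM sensors WHERE location = 'Garage'

Result:
id | kind     | location
---+----------+---------
2  | pressure | Garage  
6  | temp     | Garage  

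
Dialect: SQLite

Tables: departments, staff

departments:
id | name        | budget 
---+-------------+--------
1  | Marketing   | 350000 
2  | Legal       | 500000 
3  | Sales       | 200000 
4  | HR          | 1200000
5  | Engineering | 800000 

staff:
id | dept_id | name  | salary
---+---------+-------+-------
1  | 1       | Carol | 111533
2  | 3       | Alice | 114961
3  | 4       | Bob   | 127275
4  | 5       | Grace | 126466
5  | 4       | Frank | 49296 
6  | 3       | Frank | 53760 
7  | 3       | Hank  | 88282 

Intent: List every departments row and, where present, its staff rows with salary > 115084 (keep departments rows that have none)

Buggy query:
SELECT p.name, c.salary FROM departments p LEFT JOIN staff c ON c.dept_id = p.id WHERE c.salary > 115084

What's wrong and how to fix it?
Bug: A WHERE condition on the right-hand table after LEFT JOIN drops unmatched parents

Fix: Move the right-table condition into the ON clause so unmatched parents are kept

Corrected query:
SELECT p.name, c.salary FROM departments p LEFT JOIN staff c ON c.dept_id = p.id AND c.salary > 115084

Result:
name        | salary
------------+-------
Marketing   | NULL  
Legal       | NULL  
Sales       | NULL  
HR          | 127275
Engineering | 126466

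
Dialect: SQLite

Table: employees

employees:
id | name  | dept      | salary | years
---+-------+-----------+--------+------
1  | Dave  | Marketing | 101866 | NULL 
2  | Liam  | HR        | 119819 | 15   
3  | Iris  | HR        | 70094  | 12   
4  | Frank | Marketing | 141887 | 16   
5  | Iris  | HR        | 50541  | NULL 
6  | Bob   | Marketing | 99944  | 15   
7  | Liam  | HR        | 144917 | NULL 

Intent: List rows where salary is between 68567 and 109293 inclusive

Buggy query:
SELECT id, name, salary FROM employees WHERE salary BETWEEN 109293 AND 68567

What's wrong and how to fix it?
Bug: BETWEEN expects the lower bound first; with 109293 AND 68567 the range is empty

Fix: Swap the bounds so the smaller value comes first

Corrected query:
SELECT id, name, salary FROM employees WHERE salary BETWEEN 68567 AND 109293

Result:
id | name | salary
---+------+-------
1  | Dave | 101866
3  | Iris | 70094 
6  | Bob  | 99944 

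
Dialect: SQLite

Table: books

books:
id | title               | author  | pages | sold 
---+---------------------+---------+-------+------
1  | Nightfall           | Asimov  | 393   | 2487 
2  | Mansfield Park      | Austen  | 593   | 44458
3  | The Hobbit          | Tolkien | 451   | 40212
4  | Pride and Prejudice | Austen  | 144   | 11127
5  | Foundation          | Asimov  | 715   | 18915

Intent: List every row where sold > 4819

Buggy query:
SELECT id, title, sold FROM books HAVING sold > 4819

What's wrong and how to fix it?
Bug: This is a non-aggregate query (no GROUP BY, no aggregates), so in SQLite the HAVING clause is invalid here; a row-level condition belongs in WHERE

Fix: Replace HAVING with WHERE since the condition applies to individual rows

Corrected query:
SELECT id, title, sold FROM books WHERE sold > 4819

Result:
id | title               | sold 
---+---------------------+------
2  | Mansfield Park      | 44458
3  | The Hobbit          | 40212
4  | Pride and Prejudice | 11127
5  | Foundation          | 18915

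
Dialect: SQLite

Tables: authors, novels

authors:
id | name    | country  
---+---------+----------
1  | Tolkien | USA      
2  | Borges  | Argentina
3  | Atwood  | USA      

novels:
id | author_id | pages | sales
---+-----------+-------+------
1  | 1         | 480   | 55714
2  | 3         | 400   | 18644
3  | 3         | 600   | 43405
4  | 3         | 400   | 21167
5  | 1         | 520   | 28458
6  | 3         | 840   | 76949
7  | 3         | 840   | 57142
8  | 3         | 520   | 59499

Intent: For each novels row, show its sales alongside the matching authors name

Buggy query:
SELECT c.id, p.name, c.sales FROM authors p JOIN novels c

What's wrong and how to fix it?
Bug: JOIN with no ON clause produces a cartesian product; every novels row pairs with every authors row

Fix: Add ON c.author_id = p.id to the JOIN

Corrected query:
SELECT c.id, p.name, c.sales FROM authors p JOIN novels c ON c.author_id = p.id

Result:
id | name    | sales
---+---------+------
1  | Tolkien | 55714
2  | Atwood  | 18644
3  | Atwood  | 43405
4  | Atwood  | 21167
5  | Tolkien | 28458
6  | Atwood  | 76949
7  | Atwood  | 57142
8  | Atwood  | 59499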